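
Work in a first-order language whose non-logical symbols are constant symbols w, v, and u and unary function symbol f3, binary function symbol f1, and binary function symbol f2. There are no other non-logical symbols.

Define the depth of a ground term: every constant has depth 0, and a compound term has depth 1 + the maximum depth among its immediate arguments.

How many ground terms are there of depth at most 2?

If N_k denotes the number of depth-≤k ground terms, the 3 constants give N_0 = 3, and each function symbol of arity r contributes N_{k-1}^r new terms at level k: N_k = 3 + N_{k-1} + N_{k-1}^2 + N_{k-1}^2.
N_0 = 3
N_1 = 3 + 3 + 3^2 + 3^2 = 24
N_2 = 3 + 24 + 24^2 + 24^2 = 1179

1179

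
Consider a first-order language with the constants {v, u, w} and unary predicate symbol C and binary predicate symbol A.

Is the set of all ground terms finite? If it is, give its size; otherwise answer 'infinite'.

There are no function symbols, so every ground term is one of the 3 constants.
The Herbrand universe is {v, u, w}, which is finite with 3 elements.

3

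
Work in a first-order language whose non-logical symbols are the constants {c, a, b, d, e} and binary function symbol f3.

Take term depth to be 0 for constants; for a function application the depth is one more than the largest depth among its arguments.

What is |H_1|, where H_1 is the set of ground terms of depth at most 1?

Let N_k count ground terms of depth at most k. Each non-constant term of depth ≤ k is some function symbol applied to depth-≤(k−1) arguments, giving N_k = 5 + N_{k-1}^2.
N_0 = 5
N_1 = 5 + 5^2 = 30

30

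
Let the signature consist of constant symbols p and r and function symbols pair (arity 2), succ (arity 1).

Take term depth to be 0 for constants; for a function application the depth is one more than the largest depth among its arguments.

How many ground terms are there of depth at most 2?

Let N_k = |{terms of depth ≤ k}|. Then N_0 = 2 and N_k = 2 + N_{k-1}^2 + N_{k-1} for k ≥ 1 (one summand per function symbol, arity giving the exponent).
N_0 = 2
N_1 = 2 + 2^2 + 2 = 8
N_2 = 2 + 8^2 + 8 = 74

74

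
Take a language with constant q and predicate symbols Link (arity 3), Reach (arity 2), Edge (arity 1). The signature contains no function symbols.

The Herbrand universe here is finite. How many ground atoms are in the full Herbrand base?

With no function symbols, the Herbrand universe is just the 1 constant.
Ground atoms per predicate: Link: 1^3 = 1, Reach: 1^2 = 1, Edge: 1.
Herbrand base size = 1 + 1 + 1 = 3.

3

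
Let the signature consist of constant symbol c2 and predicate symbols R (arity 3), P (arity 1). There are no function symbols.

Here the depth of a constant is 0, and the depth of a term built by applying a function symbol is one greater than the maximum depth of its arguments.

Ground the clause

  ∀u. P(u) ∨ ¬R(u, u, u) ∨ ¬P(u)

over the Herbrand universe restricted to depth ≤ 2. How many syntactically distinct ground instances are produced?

1

Ground terms of depth ≤ 2:
  With no function symbols every ground term is a constant, so there is exactly 1 ground term at every depth bound.
  N_0 = 1
  N_1 = 1
  N_2 = 1
  Explicitly: c2.
So there is exactly 1 ground term available for substitution.
The variable u ranges independently over the available ground terms, and distinct assignments produce distinct instances.
Number of ground instances = 1.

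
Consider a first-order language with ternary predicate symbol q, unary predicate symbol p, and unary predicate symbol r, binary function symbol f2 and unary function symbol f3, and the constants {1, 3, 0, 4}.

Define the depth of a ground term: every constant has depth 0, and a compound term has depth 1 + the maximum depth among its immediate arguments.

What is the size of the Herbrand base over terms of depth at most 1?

13872

First count ground terms of depth ≤ 1.
Let N_k count ground terms of depth at most k. Each non-constant term of depth ≤ k is some function symbol applied to depth-≤(k−1) arguments, giving N_k = 4 + N_{k-1}^2 + N_{k-1}.
N_0 = 4
N_1 = 4 + 4^2 + 4 = 24
So |H| = 24.
A ground atom is a predicate applied to a tuple of terms from H, so the count is the sum over predicates of |H|^arity:
  q: 24^3 = 13824;  p: 24;  r: 24
Total ground atoms: 13824 + 24 + 24 = 13872.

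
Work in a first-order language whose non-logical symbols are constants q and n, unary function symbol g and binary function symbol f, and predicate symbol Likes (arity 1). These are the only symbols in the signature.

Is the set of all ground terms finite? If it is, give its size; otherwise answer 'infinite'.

The signature has at least one function symbol (g, arity 1) and at least one constant (q).
Iterating g gives infinitely many distinct ground terms: q, g(q), g(g(q)), ...
So the Herbrand universe is infinite.

infinite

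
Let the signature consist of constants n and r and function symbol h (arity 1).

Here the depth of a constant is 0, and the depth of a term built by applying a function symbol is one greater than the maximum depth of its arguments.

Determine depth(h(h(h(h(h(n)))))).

5

depth(h(n)) = 1 + depth(n) = 1 + 0 = 1
depth(h(h(n))) = 1 + depth(h(n)) = 1 + 1 = 2
depth(h(h(h(n)))) = 1 + depth(h(h(n))) = 1 + 2 = 3
depth(h(h(h(h(n))))) = 1 + depth(h(h(h(n)))) = 1 + 3 = 4
depth(h(h(h(h(h(n)))))) = 1 + depth(h(h(h(h(n))))) = 1 + 4 = 5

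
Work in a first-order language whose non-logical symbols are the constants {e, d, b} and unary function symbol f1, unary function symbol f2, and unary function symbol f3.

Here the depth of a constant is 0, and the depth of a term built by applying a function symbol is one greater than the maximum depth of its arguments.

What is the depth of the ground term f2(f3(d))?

depth(f3(d)) = 1 + depth(d) = 1 + 0 = 1
depth(f2(f3(d))) = 1 + depth(f3(d)) = 1 + 1 = 2

2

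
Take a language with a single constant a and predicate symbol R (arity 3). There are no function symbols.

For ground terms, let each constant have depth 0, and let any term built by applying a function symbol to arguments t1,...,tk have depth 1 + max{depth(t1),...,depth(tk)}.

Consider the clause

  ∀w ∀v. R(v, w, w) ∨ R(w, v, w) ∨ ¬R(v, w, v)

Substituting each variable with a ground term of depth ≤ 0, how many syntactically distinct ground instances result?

1

Ground terms of depth ≤ 0:
  With no function symbols every ground term is a constant, so there is exactly 1 ground term at every depth bound.
  N_0 = 1
  Explicitly: a.
So there is exactly 1 ground term available for substitution.
The body mentions every one of the 2 quantified variables; since ground terms form a free algebra, no two substitutions collapse to the same formula.
Number of ground instances = 1^2 = 1.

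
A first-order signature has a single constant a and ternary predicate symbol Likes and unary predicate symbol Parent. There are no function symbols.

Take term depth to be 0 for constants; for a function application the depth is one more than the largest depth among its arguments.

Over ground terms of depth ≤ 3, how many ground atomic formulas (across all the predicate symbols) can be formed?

2

First count ground terms of depth ≤ 3.
With no function symbols every ground term is a constant, so there is exactly 1 ground term at every depth bound.
N_0 = 1
N_1 = 1
N_2 = 1
N_3 = 1
So |H| = 1.
For each predicate symbol, the number of ground atoms is |H| raised to its arity; summing:
  Likes: 1^3 = 1;  Parent: 1
Total ground atoms: 1 + 1 = 2.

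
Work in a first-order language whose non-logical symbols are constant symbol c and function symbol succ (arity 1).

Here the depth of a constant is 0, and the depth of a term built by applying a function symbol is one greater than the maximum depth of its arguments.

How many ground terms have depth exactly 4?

Count level by level. With function symbols succ/1, the terms of depth ≤ k are the 1 constant together with each function applied to depth-≤(k−1) tuples, so N_k = 1 + N_{k-1}.
N_0 = 1
N_1 = 1 + 1 = 2
N_2 = 1 + 2 = 3
N_3 = 1 + 3 = 4
N_4 = 1 + 4 = 5
Terms of depth exactly 4: N_4 − N_3 = 5 − 4 = 1.

1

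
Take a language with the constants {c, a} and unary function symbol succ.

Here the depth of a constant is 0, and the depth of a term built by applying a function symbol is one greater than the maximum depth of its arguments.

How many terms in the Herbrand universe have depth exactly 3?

If N_k denotes the number of depth-≤k ground terms, the 2 constants give N_0 = 2, and each function symbol of arity r contributes N_{k-1}^r new terms at level k: N_k = 2 + N_{k-1}.
N_0 = 2
N_1 = 2 + 2 = 4
N_2 = 2 + 4 = 6
N_3 = 2 + 6 = 8
Terms of depth exactly 3: N_3 − N_2 = 8 − 6 = 2.

2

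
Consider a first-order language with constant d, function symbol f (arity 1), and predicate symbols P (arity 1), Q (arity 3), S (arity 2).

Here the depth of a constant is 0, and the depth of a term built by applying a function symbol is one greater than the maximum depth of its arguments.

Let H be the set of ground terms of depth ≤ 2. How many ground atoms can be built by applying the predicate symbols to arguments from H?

First count ground terms of depth ≤ 2.
Count level by level. With function symbols f/1, the terms of depth ≤ k are the 1 constant together with each function applied to depth-≤(k−1) tuples, so N_k = 1 + N_{k-1}.
N_0 = 1
N_1 = 1 + 1 = 2
N_2 = 1 + 2 = 3
So |H| = 3.
For each predicate symbol, the number of ground atoms is |H| raised to its arity; summing:
  P: 3;  Q: 3^3 = 27;  S: 3^2 = 9
Total ground atoms: 3 + 27 + 9 = 39.

39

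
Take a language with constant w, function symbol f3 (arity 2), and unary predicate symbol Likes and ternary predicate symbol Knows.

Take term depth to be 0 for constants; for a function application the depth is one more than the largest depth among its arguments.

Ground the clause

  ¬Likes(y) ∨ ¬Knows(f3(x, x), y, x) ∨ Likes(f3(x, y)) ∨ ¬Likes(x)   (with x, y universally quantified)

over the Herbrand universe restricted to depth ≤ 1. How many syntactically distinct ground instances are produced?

4

Ground terms of depth ≤ 1:
  If N_k denotes the number of depth-≤k ground terms, the 1 constant gives N_0 = 1, and each function symbol of arity r contributes N_{k-1}^r new terms at level k: N_k = 1 + N_{k-1}^2.
  N_0 = 1
  N_1 = 1 + 1^2 = 2
So there are 2 ground terms available for substitution.
There are 2 variables to instantiate (x, y), each occurring in at least one literal, so different choices give different ground instances.
Number of ground instances = 2^2 = 4.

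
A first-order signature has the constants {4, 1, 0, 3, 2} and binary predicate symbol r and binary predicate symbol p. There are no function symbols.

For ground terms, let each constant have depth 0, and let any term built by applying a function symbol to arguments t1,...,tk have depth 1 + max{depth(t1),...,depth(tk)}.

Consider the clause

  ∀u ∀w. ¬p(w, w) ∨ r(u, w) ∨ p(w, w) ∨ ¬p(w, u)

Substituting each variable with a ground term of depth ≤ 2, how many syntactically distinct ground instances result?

25

Ground terms of depth ≤ 2:
  With no function symbols every ground term is a constant, so there are exactly 5 ground terms at every depth bound.
  N_0 = 5
  N_1 = 5
  N_2 = 5
  Explicitly: 4, 1, 0, 3, 2.
So there are 5 ground terms available for substitution.
Each of u, w ranges independently over the available ground terms, and distinct assignments produce distinct instances.
Number of ground instances = 5^2 = 25.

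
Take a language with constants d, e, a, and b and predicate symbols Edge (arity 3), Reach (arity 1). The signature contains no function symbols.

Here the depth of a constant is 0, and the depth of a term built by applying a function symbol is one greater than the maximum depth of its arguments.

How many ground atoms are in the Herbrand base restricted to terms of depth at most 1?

68

First count ground terms of depth ≤ 1.
With no function symbols every ground term is a constant, so there are exactly 4 ground terms at every depth bound.
N_0 = 4
N_1 = 4
Explicitly: d, e, a, b.
So |H| = 4.
A ground atom is a predicate applied to a tuple of terms from H, so the count is the sum over predicates of |H|^arity:
  Edge: 4^3 = 64;  Reach: 4
Total ground atoms: 64 + 4 = 68.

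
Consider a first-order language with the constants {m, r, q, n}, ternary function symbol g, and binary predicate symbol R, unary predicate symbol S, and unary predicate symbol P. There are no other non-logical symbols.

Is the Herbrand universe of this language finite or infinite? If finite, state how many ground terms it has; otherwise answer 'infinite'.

infinite

The signature has at least one function symbol (g, arity 3) and at least one constant (m).
Iterating g gives infinitely many distinct ground terms: m, g(m, m, m), g(g(m, m, m), g(m, m, m), g(m, m, m)), ...
So the Herbrand universe is infinite.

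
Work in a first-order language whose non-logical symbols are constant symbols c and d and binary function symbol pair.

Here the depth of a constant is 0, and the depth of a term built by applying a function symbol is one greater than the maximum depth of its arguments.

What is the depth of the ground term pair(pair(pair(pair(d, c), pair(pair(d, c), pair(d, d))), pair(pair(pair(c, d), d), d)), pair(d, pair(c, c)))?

5

depth(pair(d, c)) = 1 + max(0, 0) = 1
depth(pair(d, d)) = 1 + max(0, 0) = 1
depth(pair(pair(d, c), pair(d, d))) = 1 + max(1, 1) = 2
depth(pair(pair(d, c), pair(pair(d, c), pair(d, d)))) = 1 + max(1, 2) = 3
depth(pair(c, d)) = 1 + max(0, 0) = 1
depth(pair(pair(c, d), d)) = 1 + max(1, 0) = 2
depth(pair(pair(pair(c, d), d), d)) = 1 + max(2, 0) = 3
depth(pair(pair(pair(d, c), pair(pair(d, c), pair(d, d))), pair(pair(pair(c, d), d), d))) = 1 + max(3, 3) = 4
depth(pair(c, c)) = 1 + max(0, 0) = 1
depth(pair(d, pair(c, c))) = 1 + max(0, 1) = 2
depth(pair(pair(pair(pair(d, c), pair(pair(d, c), pair(d, d))), pair(pair(pair(c, d), d), d)), pair(d, pair(c, c)))) = 1 + max(4, 2) = 5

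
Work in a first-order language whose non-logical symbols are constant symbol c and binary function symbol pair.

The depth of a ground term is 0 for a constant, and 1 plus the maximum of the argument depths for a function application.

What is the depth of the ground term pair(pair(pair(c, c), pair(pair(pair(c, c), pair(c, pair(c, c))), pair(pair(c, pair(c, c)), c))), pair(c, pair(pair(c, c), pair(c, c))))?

depth(pair(c, c)) = 1 + max(0, 0) = 1
depth(pair(c, pair(c, c))) = 1 + max(0, 1) = 2
depth(pair(pair(c, c), pair(c, pair(c, c)))) = 1 + max(1, 2) = 3
depth(pair(pair(c, pair(c, c)), c)) = 1 + max(2, 0) = 3
depth(pair(pair(pair(c, c), pair(c, pair(c, c))), pair(pair(c, pair(c, c)), c))) = 1 + max(3, 3) = 4
depth(pair(pair(c, c), pair(pair(pair(c, c), pair(c, pair(c, c))), pair(pair(c, pair(c, c)), c)))) = 1 + max(1, 4) = 5
depth(pair(pair(c, c), pair(c, c))) = 1 + max(1, 1) = 2
depth(pair(c, pair(pair(c, c), pair(c, c)))) = 1 + max(0, 2) = 3
depth(pair(pair(pair(c, c), pair(pair(pair(c, c), pair(c, pair(c, c))), pair(pair(c, pair(c, c)), c))), pair(c, pair(pair(c, c), pair(c, c))))) = 1 + max(5, 3) = 6

6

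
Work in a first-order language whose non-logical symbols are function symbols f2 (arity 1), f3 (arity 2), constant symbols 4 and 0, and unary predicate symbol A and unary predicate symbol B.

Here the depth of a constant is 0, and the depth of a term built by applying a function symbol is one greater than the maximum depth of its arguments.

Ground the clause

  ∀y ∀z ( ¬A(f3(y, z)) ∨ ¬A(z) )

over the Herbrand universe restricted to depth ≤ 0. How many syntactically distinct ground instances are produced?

4

Ground terms of depth ≤ 0:
  If N_k denotes the number of depth-≤k ground terms, the 2 constants give N_0 = 2, and each function symbol of arity r contributes N_{k-1}^r new terms at level k: N_k = 2 + N_{k-1} + N_{k-1}^2.
  N_0 = 2
So there are 2 ground terms available for substitution.
The clause has 2 distinct variables (y, z), each appearing in the body. In the free term algebra distinct substitutions yield syntactically distinct ground instances.
Number of ground instances = 2^2 = 4.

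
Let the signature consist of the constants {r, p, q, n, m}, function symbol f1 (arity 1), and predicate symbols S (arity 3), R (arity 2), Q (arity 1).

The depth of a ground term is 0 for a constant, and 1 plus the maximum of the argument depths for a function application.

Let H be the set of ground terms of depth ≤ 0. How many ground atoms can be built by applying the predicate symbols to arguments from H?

155

First count ground terms of depth ≤ 0.
Write N_k for the number of ground terms of depth ≤ k. A term of depth ≤ k is either a constant or a function symbol applied to arguments of depth ≤ k−1, so N_k = 5 + N_{k-1}.
N_0 = 5
So |H| = 5.
For each predicate symbol, the number of ground atoms is |H| raised to its arity; summing:
  S: 5^3 = 125;  R: 5^2 = 25;  Q: 5
Total ground atoms: 125 + 25 + 5 = 155.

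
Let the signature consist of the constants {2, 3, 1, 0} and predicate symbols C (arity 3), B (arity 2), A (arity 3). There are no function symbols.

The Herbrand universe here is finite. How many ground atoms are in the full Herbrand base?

144

With no function symbols, the Herbrand universe is just the 4 constants.
Ground atoms per predicate: C: 4^3 = 64, B: 4^2 = 16, A: 4^3 = 64.
Herbrand base size = 64 + 16 + 64 = 144.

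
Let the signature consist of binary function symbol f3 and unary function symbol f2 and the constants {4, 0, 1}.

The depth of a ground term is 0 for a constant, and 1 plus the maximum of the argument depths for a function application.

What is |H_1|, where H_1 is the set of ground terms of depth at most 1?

If N_k denotes the number of depth-≤k ground terms, the 3 constants give N_0 = 3, and each function symbol of arity r contributes N_{k-1}^r new terms at level k: N_k = 3 + N_{k-1}^2 + N_{k-1}.
N_0 = 3
N_1 = 3 + 3^2 + 3 = 15

15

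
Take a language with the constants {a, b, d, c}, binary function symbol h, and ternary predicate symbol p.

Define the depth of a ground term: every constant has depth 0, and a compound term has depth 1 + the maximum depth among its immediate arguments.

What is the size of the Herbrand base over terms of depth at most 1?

8000

First count ground terms of depth ≤ 1.
Let N_k = |{terms of depth ≤ k}|. Then N_0 = 4 and N_k = 4 + N_{k-1}^2 for k ≥ 1 (one summand per function symbol, arity giving the exponent).
N_0 = 4
N_1 = 4 + 4^2 = 20
So |H| = 20.
A ground atom is a predicate applied to a tuple of terms from H, so the count is the sum over predicates of |H|^arity:
  p: 20^3 = 8000
Total ground atoms: 8000.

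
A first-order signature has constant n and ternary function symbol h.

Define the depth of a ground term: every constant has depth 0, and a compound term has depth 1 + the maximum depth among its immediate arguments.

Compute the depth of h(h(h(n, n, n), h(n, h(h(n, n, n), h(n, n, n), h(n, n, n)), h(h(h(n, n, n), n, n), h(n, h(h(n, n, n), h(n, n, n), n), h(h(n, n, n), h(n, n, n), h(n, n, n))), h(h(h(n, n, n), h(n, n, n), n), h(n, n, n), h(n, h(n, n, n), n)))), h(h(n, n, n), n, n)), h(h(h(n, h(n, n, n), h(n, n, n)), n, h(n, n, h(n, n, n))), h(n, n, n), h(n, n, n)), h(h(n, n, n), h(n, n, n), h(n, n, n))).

7

depth(h(n, n, n)) = 1 + max(0, 0, 0) = 1
depth(h(h(n, n, n), h(n, n, n), h(n, n, n))) = 1 + max(1, 1, 1) = 2
depth(h(h(n, n, n), n, n)) = 1 + max(1, 0, 0) = 2
depth(h(h(n, n, n), h(n, n, n), n)) = 1 + max(1, 1, 0) = 2
depth(h(n, h(h(n, n, n), h(n, n, n), n), h(h(n, n, n), h(n, n, n), h(n, n, n)))) = 1 + max(0, 2, 2) = 3
depth(h(n, h(n, n, n), n)) = 1 + max(0, 1, 0) = 2
depth(h(h(h(n, n, n), h(n, n, n), n), h(n, n, n), h(n, h(n, n, n), n))) = 1 + max(2, 1, 2) = 3
depth(h(h(h(n, n, n), n, n), h(n, h(h(n, n, n), h(n, n, n), n), h(h(n, n, n), h(n, n, n), h(n, n, n))), h(h(h(n, n, n), h(n, n, n), n), h(n, n, n), h(n, h(n, n, n), n)))) = 1 + max(2, 3, 3) = 4
depth(h(n, h(h(n, n, n), h(n, n, n), h(n, n, n)), h(h(h(n, n, n), n, n), h(n, h(h(n, n, n), h(n, n, n), n), h(h(n, n, n), h(n, n, n), h(n, n, n))), h(h(h(n, n, n), h(n, n, n), n), h(n, n, n), h(n, h(n, n, n), n))))) = 1 + max(0, 2, 4) = 5
depth(h(h(n, n, n), h(n, h(h(n, n, n), h(n, n, n), h(n, n, n)), h(h(h(n, n, n), n, n), h(n, h(h(n, n, n), h(n, n, n), n), h(h(n, n, n), h(n, n, n), h(n, n, n))), h(h(h(n, n, n), h(n, n, n), n), h(n, n, n), h(n, h(n, n, n), n)))), h(h(n, n, n), n, n))) = 1 + max(1, 5, 2) = 6
depth(h(n, h(n, n, n), h(n, n, n))) = 1 + max(0, 1, 1) = 2
depth(h(n, n, h(n, n, n))) = 1 + max(0, 0, 1) = 2
depth(h(h(n, h(n, n, n), h(n, n, n)), n, h(n, n, h(n, n, n)))) = 1 + max(2, 0, 2) = 3
depth(h(h(h(n, h(n, n, n), h(n, n, n)), n, h(n, n, h(n, n, n))), h(n, n, n), h(n, n, n))) = 1 + max(3, 1, 1) = 4
depth(h(h(h(n, n, n), h(n, h(h(n, n, n), h(n, n, n), h(n, n, n)), h(h(h(n, n, n), n, n), h(n, h(h(n, n, n), h(n, n, n), n), h(h(n, n, n), h(n, n, n), h(n, n, n))), h(h(h(n, n, n), h(n, n, n), n), h(n, n, n), h(n, h(n, n, n), n)))), h(h(n, n, n), n, n)), h(h(h(n, h(n, n, n), h(n, n, n)), n, h(n, n, h(n, n, n))), h(n, n, n), h(n, n, n)), h(h(n, n, n), h(n, n, n), h(n, n, n)))) = 1 + max(6, 4, 2) = 7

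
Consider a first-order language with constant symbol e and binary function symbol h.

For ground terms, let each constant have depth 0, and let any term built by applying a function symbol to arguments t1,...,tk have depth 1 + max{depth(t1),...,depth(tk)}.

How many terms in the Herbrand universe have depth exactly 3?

21

Count level by level. With function symbols h/2, the terms of depth ≤ k are the 1 constant together with each function applied to depth-≤(k−1) tuples, so N_k = 1 + N_{k-1}^2.
N_0 = 1
N_1 = 1 + 1^2 = 2
N_2 = 1 + 2^2 = 5
N_3 = 1 + 5^2 = 26
Terms of depth exactly 3: N_3 − N_2 = 26 − 5 = 21.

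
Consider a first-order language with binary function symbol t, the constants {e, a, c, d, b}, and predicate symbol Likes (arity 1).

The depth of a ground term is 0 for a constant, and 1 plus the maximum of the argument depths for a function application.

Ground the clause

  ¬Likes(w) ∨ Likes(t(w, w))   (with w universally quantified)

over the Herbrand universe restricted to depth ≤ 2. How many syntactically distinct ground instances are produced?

905

Ground terms of depth ≤ 2:
  Write N_k for the number of ground terms of depth ≤ k. A term of depth ≤ k is either a constant or a function symbol applied to arguments of depth ≤ k−1, so N_k = 5 + N_{k-1}^2.
  N_0 = 5
  N_1 = 5 + 5^2 = 30
  N_2 = 5 + 30^2 = 905
So there are 905 ground terms available for substitution.
The body mentions the single quantified variable w; since ground terms form a free algebra, no two substitutions collapse to the same formula.
Number of ground instances = 905.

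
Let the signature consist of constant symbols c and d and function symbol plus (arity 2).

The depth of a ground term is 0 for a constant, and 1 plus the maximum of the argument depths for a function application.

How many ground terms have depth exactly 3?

1408

Let N_k count ground terms of depth at most k. Each non-constant term of depth ≤ k is some function symbol applied to depth-≤(k−1) arguments, giving N_k = 2 + N_{k-1}^2.
N_0 = 2
N_1 = 2 + 2^2 = 6
N_2 = 2 + 6^2 = 38
N_3 = 2 + 38^2 = 1446
Terms of depth exactly 3: N_3 − N_2 = 1446 − 38 = 1408.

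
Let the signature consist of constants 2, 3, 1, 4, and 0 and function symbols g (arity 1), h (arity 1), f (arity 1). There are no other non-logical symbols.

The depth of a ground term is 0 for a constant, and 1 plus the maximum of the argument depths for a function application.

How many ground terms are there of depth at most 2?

If N_k denotes the number of depth-≤k ground terms, the 5 constants give N_0 = 5, and each function symbol of arity r contributes N_{k-1}^r new terms at level k: N_k = 5 + N_{k-1} + N_{k-1} + N_{k-1}.
N_0 = 5
N_1 = 5 + 5 + 5 + 5 = 20
N_2 = 5 + 20 + 20 + 20 = 65

65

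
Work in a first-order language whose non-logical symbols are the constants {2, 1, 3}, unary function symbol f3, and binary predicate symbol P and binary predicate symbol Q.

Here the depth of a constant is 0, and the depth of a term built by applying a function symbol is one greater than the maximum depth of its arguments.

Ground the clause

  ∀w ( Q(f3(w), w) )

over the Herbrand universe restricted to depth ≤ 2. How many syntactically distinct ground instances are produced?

Ground terms of depth ≤ 2:
  Count level by level. With function symbols f3/1, the terms of depth ≤ k are the 3 constants together with each function applied to depth-≤(k−1) tuples, so N_k = 3 + N_{k-1}.
  N_0 = 3
  N_1 = 3 + 3 = 6
  N_2 = 3 + 6 = 9
So there are 9 ground terms available for substitution.
There is 1 variable to instantiate (w),  occurring in at least one literal, so different choices give different ground instances.
Number of ground instances = 9.

9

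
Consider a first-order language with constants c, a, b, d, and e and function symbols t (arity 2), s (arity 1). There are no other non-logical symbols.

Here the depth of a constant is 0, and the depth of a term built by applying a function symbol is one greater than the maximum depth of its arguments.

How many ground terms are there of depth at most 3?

Write N_k for the number of ground terms of depth ≤ k. A term of depth ≤ k is either a constant or a function symbol applied to arguments of depth ≤ k−1, so N_k = 5 + N_{k-1}^2 + N_{k-1}.
N_0 = 5
N_1 = 5 + 5^2 + 5 = 35
N_2 = 5 + 35^2 + 35 = 1265
N_3 = 5 + 1265^2 + 1265 = 1601495

1601495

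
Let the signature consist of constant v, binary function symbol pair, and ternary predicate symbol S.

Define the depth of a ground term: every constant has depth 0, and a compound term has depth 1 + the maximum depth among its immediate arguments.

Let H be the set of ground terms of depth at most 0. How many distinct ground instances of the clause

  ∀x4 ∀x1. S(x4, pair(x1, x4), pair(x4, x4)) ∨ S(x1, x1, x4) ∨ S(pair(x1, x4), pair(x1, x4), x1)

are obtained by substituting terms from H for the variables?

Ground terms of depth ≤ 0:
  Let N_k = |{terms of depth ≤ k}|. Then N_0 = 1 and N_k = 1 + N_{k-1}^2 for k ≥ 1 (one summand per function symbol, arity giving the exponent).
  N_0 = 1
  Explicitly: v.
So there is exactly 1 ground term available for substitution.
The clause has 2 distinct variables (x4, x1), each appearing in the body. In the free term algebra distinct substitutions yield syntactically distinct ground instances.
Number of ground instances = 1^2 = 1.

1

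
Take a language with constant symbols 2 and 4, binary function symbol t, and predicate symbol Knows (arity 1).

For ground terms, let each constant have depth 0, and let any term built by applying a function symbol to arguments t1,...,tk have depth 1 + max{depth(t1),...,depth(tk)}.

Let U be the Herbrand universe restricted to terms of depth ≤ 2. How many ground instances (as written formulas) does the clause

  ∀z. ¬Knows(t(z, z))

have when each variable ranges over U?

Ground terms of depth ≤ 2:
  Write N_k for the number of ground terms of depth ≤ k. A term of depth ≤ k is either a constant or a function symbol applied to arguments of depth ≤ k−1, so N_k = 2 + N_{k-1}^2.
  N_0 = 2
  N_1 = 2 + 2^2 = 6
  N_2 = 2 + 6^2 = 38
So there are 38 ground terms available for substitution.
The body mentions the single quantified variable z; since ground terms form a free algebra, no two substitutions collapse to the same formula.
Number of ground instances = 38.

38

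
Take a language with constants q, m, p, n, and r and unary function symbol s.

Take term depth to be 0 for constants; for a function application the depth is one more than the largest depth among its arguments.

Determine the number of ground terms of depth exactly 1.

5

Write N_k for the number of ground terms of depth ≤ k. A term of depth ≤ k is either a constant or a function symbol applied to arguments of depth ≤ k−1, so N_k = 5 + N_{k-1}.
N_0 = 5
N_1 = 5 + 5 = 10
Terms of depth exactly 1: N_1 − N_0 = 10 − 5 = 5.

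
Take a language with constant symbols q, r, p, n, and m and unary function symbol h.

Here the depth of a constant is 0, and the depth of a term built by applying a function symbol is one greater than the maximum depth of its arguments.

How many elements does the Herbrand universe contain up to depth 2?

15

Count level by level. With function symbols h/1, the terms of depth ≤ k are the 5 constants together with each function applied to depth-≤(k−1) tuples, so N_k = 5 + N_{k-1}.
N_0 = 5
N_1 = 5 + 5 = 10
N_2 = 5 + 10 = 15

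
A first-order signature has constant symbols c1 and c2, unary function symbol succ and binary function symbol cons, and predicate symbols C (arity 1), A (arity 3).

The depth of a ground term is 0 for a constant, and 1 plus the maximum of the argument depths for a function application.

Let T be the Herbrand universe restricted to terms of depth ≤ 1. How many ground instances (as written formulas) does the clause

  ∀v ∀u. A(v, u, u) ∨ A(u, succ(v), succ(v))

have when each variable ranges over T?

Ground terms of depth ≤ 1:
  Count level by level. With function symbols succ/1, cons/2, the terms of depth ≤ k are the 2 constants together with each function applied to depth-≤(k−1) tuples, so N_k = 2 + N_{k-1} + N_{k-1}^2.
  N_0 = 2
  N_1 = 2 + 2 + 2^2 = 8
  Explicitly: c1, c2, succ(c1), succ(c2), cons(c1, c1), cons(c1, c2), cons(c2, c1), cons(c2, c2).
So there are 8 ground terms available for substitution.
The body mentions every one of the 2 quantified variables; since ground terms form a free algebra, no two substitutions collapse to the same formula.
Number of ground instances = 8^2 = 64.

64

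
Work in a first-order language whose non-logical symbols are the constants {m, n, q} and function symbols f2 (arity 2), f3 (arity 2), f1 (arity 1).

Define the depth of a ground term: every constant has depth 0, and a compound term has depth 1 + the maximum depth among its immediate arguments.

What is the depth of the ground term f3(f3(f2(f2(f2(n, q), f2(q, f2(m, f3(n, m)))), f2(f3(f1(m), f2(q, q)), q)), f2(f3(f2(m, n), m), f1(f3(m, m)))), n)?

7

depth(f2(n, q)) = 1 + max(0, 0) = 1
depth(f3(n, m)) = 1 + max(0, 0) = 1
depth(f2(m, f3(n, m))) = 1 + max(0, 1) = 2
depth(f2(q, f2(m, f3(n, m)))) = 1 + max(0, 2) = 3
depth(f2(f2(n, q), f2(q, f2(m, f3(n, m))))) = 1 + max(1, 3) = 4
depth(f1(m)) = 1 + depth(m) = 1 + 0 = 1
depth(f2(q, q)) = 1 + max(0, 0) = 1
depth(f3(f1(m), f2(q, q))) = 1 + max(1, 1) = 2
depth(f2(f3(f1(m), f2(q, q)), q)) = 1 + max(2, 0) = 3
depth(f2(f2(f2(n, q), f2(q, f2(m, f3(n, m)))), f2(f3(f1(m), f2(q, q)), q))) = 1 + max(4, 3) = 5
depth(f2(m, n)) = 1 + max(0, 0) = 1
depth(f3(f2(m, n), m)) = 1 + max(1, 0) = 2
depth(f3(m, m)) = 1 + max(0, 0) = 1
depth(f1(f3(m, m))) = 1 + depth(f3(m, m)) = 1 + 1 = 2
depth(f2(f3(f2(m, n), m), f1(f3(m, m)))) = 1 + max(2, 2) = 3
depth(f3(f2(f2(f2(n, q), f2(q, f2(m, f3(n, m)))), f2(f3(f1(m), f2(q, q)), q)), f2(f3(f2(m, n), m), f1(f3(m, m))))) = 1 + max(5, 3) = 6
depth(f3(f3(f2(f2(f2(n, q), f2(q, f2(m, f3(n, m)))), f2(f3(f1(m), f2(q, q)), q)), f2(f3(f2(m, n), m), f1(f3(m, m)))), n)) = 1 + max(6, 0) = 7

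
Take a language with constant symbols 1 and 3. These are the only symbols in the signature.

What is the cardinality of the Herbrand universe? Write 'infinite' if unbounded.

There are no function symbols, so every ground term is one of the 2 constants.
The Herbrand universe is {1, 3}, which is finite with 2 elements.

2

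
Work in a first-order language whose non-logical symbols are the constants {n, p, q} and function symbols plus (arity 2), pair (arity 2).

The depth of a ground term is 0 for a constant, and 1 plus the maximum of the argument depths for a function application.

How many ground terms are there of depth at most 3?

1566453

Count level by level. With function symbols plus/2, pair/2, the terms of depth ≤ k are the 3 constants together with each function applied to depth-≤(k−1) tuples, so N_k = 3 + N_{k-1}^2 + N_{k-1}^2.
N_0 = 3
N_1 = 3 + 3^2 + 3^2 = 21
N_2 = 3 + 21^2 + 21^2 = 885
N_3 = 3 + 885^2 + 885^2 = 1566453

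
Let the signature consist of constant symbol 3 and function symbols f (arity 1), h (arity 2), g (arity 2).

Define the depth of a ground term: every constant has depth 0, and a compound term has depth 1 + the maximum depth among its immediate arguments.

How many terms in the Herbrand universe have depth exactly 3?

2739

Write N_k for the number of ground terms of depth ≤ k. A term of depth ≤ k is either a constant or a function symbol applied to arguments of depth ≤ k−1, so N_k = 1 + N_{k-1} + N_{k-1}^2 + N_{k-1}^2.
N_0 = 1
N_1 = 1 + 1 + 1^2 + 1^2 = 4
N_2 = 1 + 4 + 4^2 + 4^2 = 37
N_3 = 1 + 37 + 37^2 + 37^2 = 2776
Terms of depth exactly 3: N_3 − N_2 = 2776 − 37 = 2739.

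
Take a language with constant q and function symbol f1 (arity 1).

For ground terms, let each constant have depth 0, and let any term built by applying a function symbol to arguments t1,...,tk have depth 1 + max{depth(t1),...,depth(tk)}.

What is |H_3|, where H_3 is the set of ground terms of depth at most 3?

4

If N_k denotes the number of depth-≤k ground terms, the 1 constant gives N_0 = 1, and each function symbol of arity r contributes N_{k-1}^r new terms at level k: N_k = 1 + N_{k-1}.
N_0 = 1
N_1 = 1 + 1 = 2
N_2 = 1 + 2 = 3
N_3 = 1 + 3 = 4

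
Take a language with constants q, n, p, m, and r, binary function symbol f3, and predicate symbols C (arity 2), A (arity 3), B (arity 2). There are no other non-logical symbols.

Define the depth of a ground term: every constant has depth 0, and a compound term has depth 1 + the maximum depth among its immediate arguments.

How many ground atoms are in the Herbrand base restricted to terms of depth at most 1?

28800

First count ground terms of depth ≤ 1.
Let N_k = |{terms of depth ≤ k}|. Then N_0 = 5 and N_k = 5 + N_{k-1}^2 for k ≥ 1 (one summand per function symbol, arity giving the exponent).
N_0 = 5
N_1 = 5 + 5^2 = 30
So |H| = 30.
A ground atom is a predicate applied to a tuple of terms from H, so the count is the sum over predicates of |H|^arity:
  C: 30^2 = 900;  A: 30^3 = 27000;  B: 30^2 = 900
Total ground atoms: 900 + 27000 + 900 = 28800.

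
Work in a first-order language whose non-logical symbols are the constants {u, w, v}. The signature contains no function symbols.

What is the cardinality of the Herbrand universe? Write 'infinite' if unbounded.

There are no function symbols, so every ground term is one of the 3 constants.
The Herbrand universe is {u, w, v}, which is finite with 3 elements.

3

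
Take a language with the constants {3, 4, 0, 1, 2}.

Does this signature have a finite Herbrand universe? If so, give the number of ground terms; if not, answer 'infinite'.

There are no function symbols, so every ground term is one of the 5 constants.
The Herbrand universe is {3, 4, 0, 1, 2}, which is finite with 5 elements.

5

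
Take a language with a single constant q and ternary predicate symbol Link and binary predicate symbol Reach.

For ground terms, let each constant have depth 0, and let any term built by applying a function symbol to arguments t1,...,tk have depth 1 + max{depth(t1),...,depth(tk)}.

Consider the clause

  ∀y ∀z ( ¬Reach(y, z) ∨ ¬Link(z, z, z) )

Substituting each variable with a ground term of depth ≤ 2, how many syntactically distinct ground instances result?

Ground terms of depth ≤ 2:
  With no function symbols every ground term is a constant, so there is exactly 1 ground term at every depth bound.
  N_0 = 1
  N_1 = 1
  N_2 = 1
  Explicitly: q.
So there is exactly 1 ground term available for substitution.
The body mentions every one of the 2 quantified variables; since ground terms form a free algebra, no two substitutions collapse to the same formula.
Number of ground instances = 1^2 = 1.

1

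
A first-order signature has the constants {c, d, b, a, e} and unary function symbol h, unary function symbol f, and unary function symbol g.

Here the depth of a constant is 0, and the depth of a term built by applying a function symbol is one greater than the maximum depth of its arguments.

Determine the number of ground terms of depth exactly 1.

Let N_k = |{terms of depth ≤ k}|. Then N_0 = 5 and N_k = 5 + N_{k-1} + N_{k-1} + N_{k-1} for k ≥ 1 (one summand per function symbol, arity giving the exponent).
N_0 = 5
N_1 = 5 + 5 + 5 + 5 = 20
Terms of depth exactly 1: N_1 − N_0 = 20 − 5 = 15.

15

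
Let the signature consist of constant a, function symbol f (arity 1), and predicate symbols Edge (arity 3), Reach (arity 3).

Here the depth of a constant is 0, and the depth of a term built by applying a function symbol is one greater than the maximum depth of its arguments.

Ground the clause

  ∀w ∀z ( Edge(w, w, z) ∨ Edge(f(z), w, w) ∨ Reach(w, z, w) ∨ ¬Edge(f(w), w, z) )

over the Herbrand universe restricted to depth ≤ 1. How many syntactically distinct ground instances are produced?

4

Ground terms of depth ≤ 1:
  Write N_k for the number of ground terms of depth ≤ k. A term of depth ≤ k is either a constant or a function symbol applied to arguments of depth ≤ k−1, so N_k = 1 + N_{k-1}.
  N_0 = 1
  N_1 = 1 + 1 = 2
  Explicitly: a, f(a).
So there are 2 ground terms available for substitution.
Each of w, z ranges independently over the available ground terms, and distinct assignments produce distinct instances.
Number of ground instances = 2^2 = 4.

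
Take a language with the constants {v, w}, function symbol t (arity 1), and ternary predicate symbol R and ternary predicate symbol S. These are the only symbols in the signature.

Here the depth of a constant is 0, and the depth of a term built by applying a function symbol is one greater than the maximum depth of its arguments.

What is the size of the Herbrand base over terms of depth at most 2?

432

First count ground terms of depth ≤ 2.
Count level by level. With function symbols t/1, the terms of depth ≤ k are the 2 constants together with each function applied to depth-≤(k−1) tuples, so N_k = 2 + N_{k-1}.
N_0 = 2
N_1 = 2 + 2 = 4
N_2 = 2 + 4 = 6
Explicitly: v, w, t(v), t(w), t(t(v)), t(t(w)).
So |H| = 6.
For each predicate symbol, the number of ground atoms is |H| raised to its arity; summing:
  R: 6^3 = 216;  S: 6^3 = 216
Total ground atoms: 216 + 216 = 432.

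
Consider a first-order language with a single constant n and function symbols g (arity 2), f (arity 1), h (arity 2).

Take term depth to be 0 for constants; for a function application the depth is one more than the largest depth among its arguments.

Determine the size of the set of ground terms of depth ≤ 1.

Let N_k = |{terms of depth ≤ k}|. Then N_0 = 1 and N_k = 1 + N_{k-1}^2 + N_{k-1} + N_{k-1}^2 for k ≥ 1 (one summand per function symbol, arity giving the exponent).
N_0 = 1
N_1 = 1 + 1^2 + 1 + 1^2 = 4
Explicitly: n, g(n, n), f(n), h(n, n).

4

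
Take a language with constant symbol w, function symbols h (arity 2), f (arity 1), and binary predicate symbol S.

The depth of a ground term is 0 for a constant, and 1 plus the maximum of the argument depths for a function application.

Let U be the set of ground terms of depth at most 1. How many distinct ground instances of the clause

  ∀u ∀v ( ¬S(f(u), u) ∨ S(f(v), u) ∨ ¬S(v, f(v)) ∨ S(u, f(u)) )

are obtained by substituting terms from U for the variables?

9

Ground terms of depth ≤ 1:
  If N_k denotes the number of depth-≤k ground terms, the 1 constant gives N_0 = 1, and each function symbol of arity r contributes N_{k-1}^r new terms at level k: N_k = 1 + N_{k-1}^2 + N_{k-1}.
  N_0 = 1
  N_1 = 1 + 1^2 + 1 = 3
So there are 3 ground terms available for substitution.
There are 2 variables to instantiate (u, v), each occurring in at least one literal, so different choices give different ground instances.
Number of ground instances = 3^2 = 9.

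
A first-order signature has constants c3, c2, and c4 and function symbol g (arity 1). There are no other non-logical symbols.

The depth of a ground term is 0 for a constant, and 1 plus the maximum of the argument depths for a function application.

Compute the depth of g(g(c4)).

depth(g(c4)) = 1 + depth(c4) = 1 + 0 = 1
depth(g(g(c4))) = 1 + depth(g(c4)) = 1 + 1 = 2

2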